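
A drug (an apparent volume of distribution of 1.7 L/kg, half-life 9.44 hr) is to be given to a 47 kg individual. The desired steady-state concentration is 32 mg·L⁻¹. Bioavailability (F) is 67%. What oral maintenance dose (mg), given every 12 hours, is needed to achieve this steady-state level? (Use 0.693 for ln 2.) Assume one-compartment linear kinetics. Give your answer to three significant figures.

3360 mg

Vd = 1.7 L/kg × 47 kg = 79.90 L
CL = ln 2 · Vd / t½ = 0.693 × 79.90 / 9.44 = 5.866 L/h
D = CL × Css × τ / F = 5.866 × 32 × 12 / 0.67 = 3362 mg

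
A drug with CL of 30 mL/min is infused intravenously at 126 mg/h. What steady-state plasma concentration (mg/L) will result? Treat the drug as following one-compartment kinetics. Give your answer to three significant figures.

CL = 30 mL/min × 60/1000 = 1.800 L/h
Css = rate / CL = 126 / 1.800 = 70.00 mg/L

70.0 mg/L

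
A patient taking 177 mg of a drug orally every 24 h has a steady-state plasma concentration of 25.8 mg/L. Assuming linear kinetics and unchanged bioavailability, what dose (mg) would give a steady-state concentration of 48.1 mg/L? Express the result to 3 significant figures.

330 mg

With linear kinetics, Css is proportional to dose rate (D/τ) at fixed clearance.
D₂ = D₁ × (Css,target / Css,current) = 177 × 48.1/25.8 = 330.0 mg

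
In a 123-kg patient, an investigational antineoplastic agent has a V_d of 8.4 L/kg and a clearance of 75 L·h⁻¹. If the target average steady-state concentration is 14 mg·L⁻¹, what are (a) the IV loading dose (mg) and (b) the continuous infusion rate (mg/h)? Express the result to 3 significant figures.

(a) 14500 mg; (b) 1050 mg/h

Total Vd = 8.4 × 123 = 1033 L
Loading dose = Vd × C = 1033 × 14 = 14460 mg
Infusion rate = 75.00 L/h × 14 mg/L = 1050 mg/h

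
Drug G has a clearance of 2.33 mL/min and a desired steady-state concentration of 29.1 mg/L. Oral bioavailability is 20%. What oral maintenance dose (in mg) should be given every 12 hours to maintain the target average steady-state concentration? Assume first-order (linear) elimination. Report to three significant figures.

CL = 2.33 mL/min = 2.33 × 0.06 = 0.1398 L/h
D = CL × Css × τ / F = 0.1398 × 29.1 × 12 / 0.2 = 244.1 mg

244 mg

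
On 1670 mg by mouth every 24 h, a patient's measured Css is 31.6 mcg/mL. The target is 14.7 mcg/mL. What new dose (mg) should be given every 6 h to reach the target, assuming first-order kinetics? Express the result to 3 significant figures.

With linear kinetics, Css is proportional to dose rate (D/τ) at fixed clearance.
D₂ = D₁ × (Css,target / Css,current) × (τ₂/τ₁) = 1670 × (14.7/31.6) × (6/24) = 194.2 mg

194 mg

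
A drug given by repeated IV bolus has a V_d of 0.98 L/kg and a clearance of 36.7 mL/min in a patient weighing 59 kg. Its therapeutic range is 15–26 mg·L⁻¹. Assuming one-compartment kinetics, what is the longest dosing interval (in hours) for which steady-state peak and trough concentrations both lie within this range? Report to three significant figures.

14.4 h

Vd(total) = 59 kg × 0.98 L/kg = 57.82 L
CL = 36.7 mL/min = 36.7 × 0.06 = 2.202 L/h
k = CL / Vd = 2.202 / 57.82 = 0.03808 h⁻¹
Between IV bolus doses, concentration decays as C = C₀·e^(−kτ), so C_peak/C_trough = e^(kτ).
τ_max = ln(C_peak/C_trough) / k = ln(26/15) / 0.03808 = 0.5500 / 0.03808 = 14.44 h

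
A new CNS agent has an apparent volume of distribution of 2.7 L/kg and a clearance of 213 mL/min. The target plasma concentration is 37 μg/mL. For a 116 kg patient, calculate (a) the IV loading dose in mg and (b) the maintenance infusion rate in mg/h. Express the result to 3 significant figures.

(a) 11600 mg; (b) 473 mg/h

Total Vd = 2.7 × 116 = 313.2 L
LD = Vd · C_target = 313.2 × 37 = 11590 mg
CL = 213 mL/min × 60/1000 = 12.78 L/h
Maintenance infusion rate = CL × Css = 12.78 × 37 = 472.9 mg/h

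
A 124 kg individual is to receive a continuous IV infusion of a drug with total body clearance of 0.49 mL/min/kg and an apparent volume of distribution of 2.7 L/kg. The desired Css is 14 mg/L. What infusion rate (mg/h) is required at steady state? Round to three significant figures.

51.0 mg/h

CL = 0.49 mL/min/kg × 124 kg = 60.76 mL/min = 60.76 × 60/1000 = 3.646 L/h
At steady state, infusion rate equals elimination rate: rate in = CL × Css.
Rate = CL × Css = 3.646 × 14 = 51.04 mg/h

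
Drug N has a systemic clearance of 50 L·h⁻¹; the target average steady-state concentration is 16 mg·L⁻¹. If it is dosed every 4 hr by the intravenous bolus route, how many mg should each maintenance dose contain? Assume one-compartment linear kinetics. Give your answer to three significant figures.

D = CL × Css × τ = 50.00 × 16 × 4 = 3200 mg

3200 mg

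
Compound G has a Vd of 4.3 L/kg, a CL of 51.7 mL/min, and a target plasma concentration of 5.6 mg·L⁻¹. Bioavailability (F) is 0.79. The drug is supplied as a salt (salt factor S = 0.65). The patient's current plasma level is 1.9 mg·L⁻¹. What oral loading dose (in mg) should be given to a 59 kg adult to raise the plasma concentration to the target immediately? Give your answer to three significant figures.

Total Vd = 4.3 × 59 = 253.7 L
Concentration deficit ΔC = 5.6 − 1.9 = 3.700 mg/L
LD = Vd × ΔC / F / S = 253.7 × 3.700 / 0.79 / 0.65 = 1828 mg

1830 mg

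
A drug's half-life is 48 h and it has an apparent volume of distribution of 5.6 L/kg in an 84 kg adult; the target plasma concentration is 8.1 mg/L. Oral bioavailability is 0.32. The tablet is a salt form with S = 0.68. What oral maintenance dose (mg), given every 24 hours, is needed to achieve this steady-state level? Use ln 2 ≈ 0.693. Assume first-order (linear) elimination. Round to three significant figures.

6070 mg

Vd(total) = 84 kg × 5.6 L/kg = 470.4 L
k = 0.693/48 = 0.01444 h⁻¹, so CL = k·Vd = 0.01444 × 470.4 = 6.793 L/h
D = CL × Css × τ / F / S = 6.793 × 8.1 × 24 / 0.32 / 0.68 = 6069 mg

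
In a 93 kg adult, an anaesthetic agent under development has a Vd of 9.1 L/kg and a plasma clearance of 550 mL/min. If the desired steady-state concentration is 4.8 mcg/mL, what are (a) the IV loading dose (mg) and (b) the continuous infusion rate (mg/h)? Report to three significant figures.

(a) 4060 mg; (b) 158 mg/h

Vd = 9.1 L/kg × 93 kg = 846.3 L
Loading: fill Vd to C_target → 846.3 L × 4.8 mg/L = 4062 mg
CL = 550 mL/min × 60/1000 = 33.00 L/h
Maintenance infusion rate = CL × Css = 33.00 × 4.8 = 158.4 mg/h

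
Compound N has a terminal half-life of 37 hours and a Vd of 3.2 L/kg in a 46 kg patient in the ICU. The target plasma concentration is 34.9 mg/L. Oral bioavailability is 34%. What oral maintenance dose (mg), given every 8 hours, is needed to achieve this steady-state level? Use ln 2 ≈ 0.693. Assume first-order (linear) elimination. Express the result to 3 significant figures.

Vd = 3.2 L/kg × 46 kg = 147.2 L
k = 0.693/37 = 0.01873 h⁻¹, so CL = k·Vd = 0.01873 × 147.2 = 2.757 L/h
D = CL × Css × τ / F = 2.757 × 34.9 × 8 / 0.34 = 2264 mg

2260 mg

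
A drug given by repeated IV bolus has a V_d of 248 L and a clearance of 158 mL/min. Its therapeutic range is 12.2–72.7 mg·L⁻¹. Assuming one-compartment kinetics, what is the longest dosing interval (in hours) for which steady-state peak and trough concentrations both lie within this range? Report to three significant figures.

46.7 h

CL = 158 mL/min = 158 × 0.06 = 9.480 L/h
k = CL / Vd = 9.480 / 248.0 = 0.03823 h⁻¹
Between IV bolus doses, concentration decays as C = C₀·e^(−kτ), so C_peak/C_trough = e^(kτ).
τ_max = ln(C_peak/C_trough) / k = ln(72.7/12.2) / 0.03823 = 1.785 / 0.03823 = 46.69 h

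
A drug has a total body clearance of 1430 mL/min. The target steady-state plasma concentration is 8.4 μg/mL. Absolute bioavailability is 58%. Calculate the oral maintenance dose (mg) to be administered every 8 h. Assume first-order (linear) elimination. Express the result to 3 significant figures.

9940 mg

CL = 1430 mL/min × 60/1000 = 85.80 L/h
D = CL × Css × τ / F = 85.80 × 8.4 × 8 / 0.58 = 9941 mg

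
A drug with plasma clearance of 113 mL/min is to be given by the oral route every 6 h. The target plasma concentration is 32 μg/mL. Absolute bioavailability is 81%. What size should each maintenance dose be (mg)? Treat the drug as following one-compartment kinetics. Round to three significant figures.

1610 mg

CL = 113 mL/min = 113 × 0.06 = 6.780 L/h
At steady state, dose per interval replaces the amount cleared in that interval: F·D/τ = CL·Css.
D = CL × Css × τ / F = 6.780 × 32 × 6 / 0.81 = 1607 mg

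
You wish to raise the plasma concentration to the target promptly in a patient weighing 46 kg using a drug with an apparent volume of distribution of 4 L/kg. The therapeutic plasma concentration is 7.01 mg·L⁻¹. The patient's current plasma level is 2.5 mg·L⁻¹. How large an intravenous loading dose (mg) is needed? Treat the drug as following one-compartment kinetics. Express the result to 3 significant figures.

830 mg

Vd(total) = 46 kg × 4 L/kg = 184.0 L
Concentration deficit ΔC = 7.01 − 2.5 = 4.510 mg/L
LD = Vd × ΔC = 184.0 × 4.510 = 829.8 mg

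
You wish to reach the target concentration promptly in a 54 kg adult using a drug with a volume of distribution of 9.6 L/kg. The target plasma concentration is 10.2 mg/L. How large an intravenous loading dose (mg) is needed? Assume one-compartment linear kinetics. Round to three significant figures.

5290 mg

Total Vd = 9.6 × 54 = 518.4 L
The loading dose fills Vd to the target concentration.
LD = Vd × C = 518.4 × 10.20 = 5288 mg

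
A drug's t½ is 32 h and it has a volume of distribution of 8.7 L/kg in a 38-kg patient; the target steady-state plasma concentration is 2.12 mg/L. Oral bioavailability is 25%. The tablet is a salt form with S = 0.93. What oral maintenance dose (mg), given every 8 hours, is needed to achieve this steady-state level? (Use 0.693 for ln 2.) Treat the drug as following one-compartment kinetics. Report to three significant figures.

522 mg

Total Vd = 8.7 × 38 = 330.6 L
CL = 0.693 × Vd / t½ = 0.693 × 330.6 / 32 = 7.160 L/h
D = CL × Css × τ / F / S = 7.160 × 2.12 × 8 / 0.25 / 0.93 = 522.3 mg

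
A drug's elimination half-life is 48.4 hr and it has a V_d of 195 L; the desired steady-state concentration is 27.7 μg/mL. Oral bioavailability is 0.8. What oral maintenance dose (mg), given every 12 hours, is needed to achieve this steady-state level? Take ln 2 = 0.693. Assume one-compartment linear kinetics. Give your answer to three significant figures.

1160 mg

CL = 0.693 × Vd / t½ = 0.693 × 195.0 / 48.4 = 2.792 L/h
D = CL × Css × τ / F = 2.792 × 27.7 × 12 / 0.8 = 1160 mg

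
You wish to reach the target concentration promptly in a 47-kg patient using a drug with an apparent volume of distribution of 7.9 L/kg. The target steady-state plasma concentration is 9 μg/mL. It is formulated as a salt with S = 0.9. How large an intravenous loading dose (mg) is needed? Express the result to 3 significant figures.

Vd = 7.9 L/kg × 47 kg = 371.3 L
The loading dose fills Vd to the target concentration.
LD = Vd × C / S = 371.3 × 9.000 / 0.9 = 3713 mg

3710 mg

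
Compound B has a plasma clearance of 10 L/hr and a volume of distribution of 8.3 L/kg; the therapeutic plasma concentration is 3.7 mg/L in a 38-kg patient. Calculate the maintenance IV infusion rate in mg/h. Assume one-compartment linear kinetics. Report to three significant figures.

37.0 mg/h

R₀ = 10.00 × 3.7 = 37.00 mg/h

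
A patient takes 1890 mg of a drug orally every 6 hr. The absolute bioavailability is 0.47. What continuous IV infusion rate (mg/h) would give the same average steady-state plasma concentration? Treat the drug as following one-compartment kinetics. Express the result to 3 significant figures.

148 mg/h

Equivalent systemic input: infusion rate = F·D/τ.
Rate = 0.47 × 1890 / 6 = 148.1 mg/h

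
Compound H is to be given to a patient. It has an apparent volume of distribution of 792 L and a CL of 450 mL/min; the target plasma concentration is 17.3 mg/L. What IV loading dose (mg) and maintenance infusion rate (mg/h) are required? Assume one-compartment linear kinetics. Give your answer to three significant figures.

(a) 13700 mg; (b) 467 mg/h

LD = Vd · C_target = 792.0 × 17.3 = 13700 mg
CL = 450 mL/min = 450 × 0.06 = 27.00 L/h
Infusion rate = 27.00 L/h × 17.3 mg/L = 467.1 mg/h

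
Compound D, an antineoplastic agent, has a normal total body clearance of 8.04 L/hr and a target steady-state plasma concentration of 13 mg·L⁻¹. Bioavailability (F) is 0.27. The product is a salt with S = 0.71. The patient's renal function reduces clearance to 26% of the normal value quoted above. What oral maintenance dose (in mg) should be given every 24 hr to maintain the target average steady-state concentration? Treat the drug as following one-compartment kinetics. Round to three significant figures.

3400 mg

Patient clearance = 0.26 × 8.040 = 2.090 L/h
D = CL × Css × τ / F / S = 2.090 × 13 × 24 / 0.27 / 0.71 = 3402 mg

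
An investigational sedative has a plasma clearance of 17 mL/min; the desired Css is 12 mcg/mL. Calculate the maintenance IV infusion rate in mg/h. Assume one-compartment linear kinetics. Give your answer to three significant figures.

12.2 mg/h

CL = 17 mL/min = 17 × 0.06 = 1.020 L/h
At steady state, infusion rate equals elimination rate: rate in = CL × Css.
R₀ = 1.020 × 12 = 12.24 mg/h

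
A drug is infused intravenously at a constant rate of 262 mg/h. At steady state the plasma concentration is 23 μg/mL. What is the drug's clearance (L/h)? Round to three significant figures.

At steady state, infusion rate = CL × Css, so CL = rate / Css.
CL = 262 / 23 = 11.39 L/h

11.4 L/h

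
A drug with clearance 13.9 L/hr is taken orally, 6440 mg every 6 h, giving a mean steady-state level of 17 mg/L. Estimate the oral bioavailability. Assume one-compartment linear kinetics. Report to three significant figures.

F·D/τ = CL·Css at steady state → F = CL·Css·τ / D.
F = 13.9 × 17 × 6 / 6440 = 0.220

0.220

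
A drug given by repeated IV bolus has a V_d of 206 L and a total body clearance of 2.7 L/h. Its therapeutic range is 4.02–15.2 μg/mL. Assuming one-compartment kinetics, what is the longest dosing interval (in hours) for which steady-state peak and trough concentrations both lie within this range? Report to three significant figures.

k = CL / Vd = 2.700 / 206.0 = 0.01311 h⁻¹
Between IV bolus doses, concentration decays as C = C₀·e^(−kτ), so C_peak/C_trough = e^(kτ).
τ_max = ln(C_peak/C_trough) / k = ln(15.2/4.02) / 0.01311 = 1.330 / 0.01311 = 101.4 h

101 h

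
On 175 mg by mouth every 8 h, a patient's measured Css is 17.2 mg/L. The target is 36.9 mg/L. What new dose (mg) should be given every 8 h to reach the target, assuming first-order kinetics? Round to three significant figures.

With linear kinetics, Css is proportional to dose rate (D/τ) at fixed clearance.
D₂ = D₁ × (Css,target / Css,current) = 175 × 36.9/17.2 = 375.4 mg

375 mg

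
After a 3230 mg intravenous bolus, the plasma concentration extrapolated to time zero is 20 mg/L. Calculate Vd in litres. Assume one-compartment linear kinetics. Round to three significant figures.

Immediately after an IV bolus, C₀ = Dose / Vd, so Vd = Dose / C₀.
Vd = 3230 / 20 = 161.5 L

162 L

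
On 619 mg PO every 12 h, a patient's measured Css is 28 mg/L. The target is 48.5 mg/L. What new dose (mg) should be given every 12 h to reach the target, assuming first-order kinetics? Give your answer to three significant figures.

With linear kinetics, Css is proportional to dose rate (D/τ) at fixed clearance.
D₂ = D₁ × (Css,target / Css,current) = 619 × 48.5/28 = 1072 mg

1070 mg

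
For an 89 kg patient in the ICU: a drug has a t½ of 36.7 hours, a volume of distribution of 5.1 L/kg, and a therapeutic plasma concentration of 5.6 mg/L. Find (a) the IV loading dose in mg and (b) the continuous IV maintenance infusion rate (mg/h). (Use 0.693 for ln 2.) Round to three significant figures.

(a) 2540 mg; (b) 48.0 mg/h

Total Vd = 5.1 × 89 = 453.9 L
LD = Vd × C = 453.9 × 5.6 = 2542 mg
CL = 0.693 × Vd / t½ = 0.693 × 453.9 / 36.7 = 8.571 L/h
Infusion rate = CL × Css = 8.571 × 5.6 = 48.00 mg/h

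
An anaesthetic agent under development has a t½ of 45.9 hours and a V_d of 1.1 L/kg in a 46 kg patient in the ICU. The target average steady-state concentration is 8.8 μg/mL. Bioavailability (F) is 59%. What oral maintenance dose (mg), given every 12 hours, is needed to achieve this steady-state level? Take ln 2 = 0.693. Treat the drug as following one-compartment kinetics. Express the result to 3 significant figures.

137 mg

Vd = 1.1 L/kg × 46 kg = 50.60 L
CL = 0.693 × Vd / t½ = 0.693 × 50.60 / 45.9 = 0.7640 L/h
D = CL × Css × τ / F = 0.7640 × 8.8 × 12 / 0.59 = 136.7 mg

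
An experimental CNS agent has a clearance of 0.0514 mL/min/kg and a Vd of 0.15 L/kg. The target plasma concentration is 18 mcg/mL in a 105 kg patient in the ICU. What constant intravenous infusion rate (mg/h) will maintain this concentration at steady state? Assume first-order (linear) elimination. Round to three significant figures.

CL = 0.0514 mL/min/kg × 105 kg = 5.397 mL/min = 5.397 × 60/1000 = 0.3238 L/h
At steady state, infusion rate equals elimination rate: rate in = CL × Css.
Rate = CL × Css = 0.3238 × 18 = 5.828 mg/h

5.83 mg/h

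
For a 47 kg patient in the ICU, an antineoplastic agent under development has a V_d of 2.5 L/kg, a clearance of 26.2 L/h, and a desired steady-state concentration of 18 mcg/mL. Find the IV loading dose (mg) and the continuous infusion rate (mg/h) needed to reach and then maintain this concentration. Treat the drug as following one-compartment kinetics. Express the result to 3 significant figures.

Vd(total) = 47 kg × 2.5 L/kg = 117.5 L
Loading dose = Vd × C = 117.5 × 18 = 2115 mg
Maintenance infusion rate = CL × Css = 26.20 × 18 = 471.6 mg/h

(a) 2120 mg; (b) 472 mg/h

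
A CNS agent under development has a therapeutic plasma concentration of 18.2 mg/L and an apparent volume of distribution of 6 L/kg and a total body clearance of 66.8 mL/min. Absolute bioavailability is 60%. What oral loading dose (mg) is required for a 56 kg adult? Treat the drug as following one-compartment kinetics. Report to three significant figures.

Total Vd = 6 × 56 = 336.0 L
LD = Vd × C / F = 336.0 × 18.20 / 0.6 = 10190 mg

10200 mg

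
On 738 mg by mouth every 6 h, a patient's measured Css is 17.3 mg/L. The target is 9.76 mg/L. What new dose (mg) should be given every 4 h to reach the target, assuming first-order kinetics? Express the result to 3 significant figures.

With linear kinetics, Css is proportional to dose rate (D/τ) at fixed clearance.
D₂ = D₁ × (Css,target / Css,current) × (τ₂/τ₁) = 738 × (9.76/17.3) × (4/6) = 277.6 mg

278 mg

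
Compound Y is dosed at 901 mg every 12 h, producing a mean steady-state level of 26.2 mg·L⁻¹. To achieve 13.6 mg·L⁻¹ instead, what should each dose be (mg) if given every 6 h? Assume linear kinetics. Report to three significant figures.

234 mg

With linear kinetics, Css is proportional to dose rate (D/τ) at fixed clearance.
D₂ = D₁ × (Css,target / Css,current) × (τ₂/τ₁) = 901 × (13.6/26.2) × (6/12) = 233.8 mg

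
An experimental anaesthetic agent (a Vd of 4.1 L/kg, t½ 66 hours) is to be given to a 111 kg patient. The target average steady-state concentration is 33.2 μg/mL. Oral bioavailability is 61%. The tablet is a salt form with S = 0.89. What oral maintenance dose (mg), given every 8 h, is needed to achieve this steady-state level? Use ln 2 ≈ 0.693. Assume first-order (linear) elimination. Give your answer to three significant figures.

Vd(total) = 111 kg × 4.1 L/kg = 455.1 L
k = 0.693/66 = 0.01050 h⁻¹, so CL = k·Vd = 0.01050 × 455.1 = 4.779 L/h
D = CL × Css × τ / F / S = 4.779 × 33.2 × 8 / 0.61 / 0.89 = 2338 mg

2340 mg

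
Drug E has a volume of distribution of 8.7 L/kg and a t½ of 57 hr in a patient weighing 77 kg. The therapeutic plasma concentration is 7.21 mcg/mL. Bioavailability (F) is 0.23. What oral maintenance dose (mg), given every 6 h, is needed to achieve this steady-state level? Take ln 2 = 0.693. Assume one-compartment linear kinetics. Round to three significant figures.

Vd(total) = 77 kg × 8.7 L/kg = 669.9 L
CL = 0.693 × Vd / t½ = 0.693 × 669.9 / 57 = 8.145 L/h
D = CL × Css × τ / F = 8.145 × 7.21 × 6 / 0.23 = 1532 mg

1530 mg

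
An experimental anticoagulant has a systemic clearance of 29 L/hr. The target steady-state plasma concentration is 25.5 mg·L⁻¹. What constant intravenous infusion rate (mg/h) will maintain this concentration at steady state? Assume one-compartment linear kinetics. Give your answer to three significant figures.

740 mg/h

At steady state, infusion rate equals elimination rate: rate in = CL × Css.
Rate = CL × Css = 29.00 × 25.5 = 739.5 mg/h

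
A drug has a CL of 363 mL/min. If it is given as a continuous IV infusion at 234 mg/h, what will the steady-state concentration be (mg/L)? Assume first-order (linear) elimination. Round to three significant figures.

10.7 mg/L

Convert clearance: 363 mL/min × 60 min/h ÷ 1000 mL/L = 21.78 L/h
Css = rate / CL = 234 / 21.78 = 10.74 mg/L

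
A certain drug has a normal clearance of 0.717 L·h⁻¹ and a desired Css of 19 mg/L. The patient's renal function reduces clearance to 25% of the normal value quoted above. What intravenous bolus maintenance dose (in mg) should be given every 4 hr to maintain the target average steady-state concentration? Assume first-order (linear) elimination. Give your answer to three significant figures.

Patient clearance = 0.25 × 0.7170 = 0.1793 L/h
At steady state, dose per interval replaces the amount cleared in that interval: D/τ = CL·Css.
D = CL × Css × τ = 0.1793 × 19 × 4 = 13.63 mg

13.6 mg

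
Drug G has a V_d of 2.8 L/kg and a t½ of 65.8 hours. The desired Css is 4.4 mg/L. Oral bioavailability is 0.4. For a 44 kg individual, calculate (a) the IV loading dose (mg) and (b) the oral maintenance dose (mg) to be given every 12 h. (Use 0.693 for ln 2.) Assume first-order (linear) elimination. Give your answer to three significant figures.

Total Vd = 2.8 × 44 = 123.2 L
LD = Vd × C = 123.2 × 4.4 = 542.1 mg
CL = 0.693 × Vd / t½ = 0.693 × 123.2 / 65.8 = 1.298 L/h
D = CL × Css × τ / F = 1.298 × 4.4 × 12 / 0.4 = 171.3 mg

(a) 542 mg; (b) 171 mg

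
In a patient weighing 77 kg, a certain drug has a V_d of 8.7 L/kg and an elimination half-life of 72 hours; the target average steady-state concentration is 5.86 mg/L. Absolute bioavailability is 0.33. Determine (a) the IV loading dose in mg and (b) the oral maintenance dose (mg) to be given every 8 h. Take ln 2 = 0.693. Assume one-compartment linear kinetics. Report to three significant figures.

Total Vd = 8.7 × 77 = 669.9 L
LD = Vd × C = 669.9 × 5.86 = 3926 mg
CL = 0.693 × Vd / t½ = 0.693 × 669.9 / 72 = 6.448 L/h
D = CL × Css × τ / F = 6.448 × 5.86 × 8 / 0.33 = 916.0 mg

(a) 3930 mg; (b) 916 mg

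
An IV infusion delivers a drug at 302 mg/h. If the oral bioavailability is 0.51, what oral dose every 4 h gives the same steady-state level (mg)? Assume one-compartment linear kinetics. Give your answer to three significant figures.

2370 mg

To maintain the same Css, the systemic dosing rate must be unchanged: F·D/τ = infusion rate.
D = rate × τ / F = 302 × 4 / 0.51 = 2369 mg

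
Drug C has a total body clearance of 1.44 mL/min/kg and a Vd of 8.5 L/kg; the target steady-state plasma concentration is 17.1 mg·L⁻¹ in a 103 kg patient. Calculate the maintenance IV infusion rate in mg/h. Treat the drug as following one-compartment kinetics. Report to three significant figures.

152 mg/h

CL = 1.44 mL/min/kg × 103 kg = 148.3 mL/min = 148.3 × 60/1000 = 8.898 L/h
R₀ = 8.898 × 17.1 = 152.2 mg/h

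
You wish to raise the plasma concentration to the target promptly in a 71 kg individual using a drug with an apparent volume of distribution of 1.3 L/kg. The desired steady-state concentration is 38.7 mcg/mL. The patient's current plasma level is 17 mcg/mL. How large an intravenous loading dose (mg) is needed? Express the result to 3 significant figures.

2000 mg

Total Vd = 1.3 × 71 = 92.30 L
Concentration deficit ΔC = 38.7 − 17 = 21.70 mg/L
LD = Vd × ΔC = 92.30 × 21.70 = 2003 mg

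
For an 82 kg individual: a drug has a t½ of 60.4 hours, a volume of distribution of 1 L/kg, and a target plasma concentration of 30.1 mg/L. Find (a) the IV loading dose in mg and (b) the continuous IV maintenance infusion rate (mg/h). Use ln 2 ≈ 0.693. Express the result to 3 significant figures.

(a) 2470 mg; (b) 28.3 mg/h

Vd = 1 L/kg × 82 kg = 82.00 L
LD = Vd × C = 82.00 × 30.1 = 2468 mg
CL = 0.693 × Vd / t½ = 0.693 × 82.00 / 60.4 = 0.9408 L/h
Infusion rate = CL × Css = 0.9408 × 30.1 = 28.32 mg/h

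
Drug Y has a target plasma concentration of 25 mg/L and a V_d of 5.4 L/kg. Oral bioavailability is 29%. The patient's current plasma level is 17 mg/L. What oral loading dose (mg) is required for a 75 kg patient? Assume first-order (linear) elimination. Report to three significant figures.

11200 mg

Vd = 5.4 L/kg × 75 kg = 405.0 L
The loading dose fills Vd to the target concentration.
Concentration deficit ΔC = 25 − 17 = 8.000 mg/L
LD = Vd × ΔC / F = 405.0 × 8.000 / 0.29 = 11170 mg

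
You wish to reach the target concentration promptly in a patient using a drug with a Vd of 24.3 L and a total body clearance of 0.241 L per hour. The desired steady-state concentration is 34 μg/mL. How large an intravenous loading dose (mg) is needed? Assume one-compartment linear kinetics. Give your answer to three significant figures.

LD = Vd × C = 24.30 × 34.00 = 826.2 mg

826 mg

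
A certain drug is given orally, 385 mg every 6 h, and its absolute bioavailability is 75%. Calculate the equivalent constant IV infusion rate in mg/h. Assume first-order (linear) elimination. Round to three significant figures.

Equivalent systemic input: infusion rate = F·D/τ.
Rate = 0.75 × 385 / 6 = 48.13 mg/h

48.1 mg/h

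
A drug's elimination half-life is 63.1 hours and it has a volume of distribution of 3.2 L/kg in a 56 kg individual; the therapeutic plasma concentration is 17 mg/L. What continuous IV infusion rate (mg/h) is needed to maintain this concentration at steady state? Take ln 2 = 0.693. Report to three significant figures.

Vd(total) = 56 kg × 3.2 L/kg = 179.2 L
CL = 0.693 × Vd / t½ = 0.693 × 179.2 / 63.1 = 1.968 L/h
Infusion rate = CL × Css = 1.968 × 17 = 33.46 mg/h

33.5 mg/h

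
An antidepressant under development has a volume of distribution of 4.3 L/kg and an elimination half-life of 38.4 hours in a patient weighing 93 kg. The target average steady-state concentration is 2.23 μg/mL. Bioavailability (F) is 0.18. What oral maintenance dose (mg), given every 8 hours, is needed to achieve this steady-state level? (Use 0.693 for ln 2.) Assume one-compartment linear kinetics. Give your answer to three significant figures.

715 mg

Vd(total) = 93 kg × 4.3 L/kg = 399.9 L
k = 0.693/38.4 = 0.01805 h⁻¹, so CL = k·Vd = 0.01805 × 399.9 = 7.218 L/h
D = CL × Css × τ / F = 7.218 × 2.23 × 8 / 0.18 = 715.4 mg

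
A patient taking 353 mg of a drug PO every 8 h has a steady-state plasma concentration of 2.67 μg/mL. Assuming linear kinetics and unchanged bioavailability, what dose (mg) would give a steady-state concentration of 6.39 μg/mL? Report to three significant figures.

For first-order elimination, Css ∝ F·D/(CL·τ); F and CL are unchanged, so Css ∝ D/τ.
D₂ = D₁ × (Css,target / Css,current) = 353 × 6.39/2.67 = 844.8 mg

845 mg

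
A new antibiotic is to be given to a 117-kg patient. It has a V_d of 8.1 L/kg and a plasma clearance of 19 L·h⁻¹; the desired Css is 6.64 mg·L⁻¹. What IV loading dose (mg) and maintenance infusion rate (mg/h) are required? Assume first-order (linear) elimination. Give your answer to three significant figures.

(a) 6290 mg; (b) 126 mg/h

Vd = 8.1 L/kg × 117 kg = 947.7 L
Loading dose = Vd × C = 947.7 × 6.64 = 6293 mg
Infusion rate = 19.00 L/h × 6.64 mg/L = 126.2 mg/h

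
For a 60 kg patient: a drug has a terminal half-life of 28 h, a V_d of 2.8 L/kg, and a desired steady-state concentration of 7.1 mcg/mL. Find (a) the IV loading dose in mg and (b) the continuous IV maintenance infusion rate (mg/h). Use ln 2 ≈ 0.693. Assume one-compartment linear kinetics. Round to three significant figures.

(a) 1190 mg; (b) 29.5 mg/h

Vd = 2.8 L/kg × 60 kg = 168.0 L
LD = Vd × C = 168.0 × 7.1 = 1193 mg
CL = 0.693 × Vd / t½ = 0.693 × 168.0 / 28 = 4.158 L/h
Infusion rate = CL × Css = 4.158 × 7.1 = 29.52 mg/h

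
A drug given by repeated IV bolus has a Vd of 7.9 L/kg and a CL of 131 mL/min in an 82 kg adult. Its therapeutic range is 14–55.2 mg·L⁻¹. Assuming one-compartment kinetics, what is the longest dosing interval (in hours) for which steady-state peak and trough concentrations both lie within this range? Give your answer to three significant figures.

Total Vd = 7.9 × 82 = 647.8 L
CL = 131 mL/min = 131 × 0.06 = 7.860 L/h
k = CL / Vd = 7.860 / 647.8 = 0.01213 h⁻¹
Between IV bolus doses, concentration decays as C = C₀·e^(−kτ), so C_peak/C_trough = e^(kτ).
τ_max = ln(C_peak/C_trough) / k = ln(55.2/14) / 0.01213 = 1.372 / 0.01213 = 113.1 h

113 h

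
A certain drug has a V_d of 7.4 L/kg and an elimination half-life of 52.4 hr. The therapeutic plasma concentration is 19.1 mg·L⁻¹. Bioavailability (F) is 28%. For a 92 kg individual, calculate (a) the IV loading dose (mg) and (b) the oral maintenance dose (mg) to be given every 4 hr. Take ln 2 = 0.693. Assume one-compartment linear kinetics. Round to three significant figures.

Vd(total) = 92 kg × 7.4 L/kg = 680.8 L
LD = Vd × C = 680.8 × 19.1 = 13000 mg
CL = 0.693 × Vd / t½ = 0.693 × 680.8 / 52.4 = 9.004 L/h
D = CL × Css × τ / F = 9.004 × 19.1 × 4 / 0.28 = 2457 mg

(a) 13000 mg; (b) 2460 mg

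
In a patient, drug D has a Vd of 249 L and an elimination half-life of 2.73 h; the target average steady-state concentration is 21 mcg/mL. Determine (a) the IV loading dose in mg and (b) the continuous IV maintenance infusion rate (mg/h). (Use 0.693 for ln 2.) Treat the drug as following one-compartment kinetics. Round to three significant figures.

LD = Vd × C = 249.0 × 21 = 5229 mg
CL = 0.693 × Vd / t½ = 0.693 × 249.0 / 2.73 = 63.21 L/h
Infusion rate = CL × Css = 63.21 × 21 = 1327 mg/h

(a) 5230 mg; (b) 1330 mg/h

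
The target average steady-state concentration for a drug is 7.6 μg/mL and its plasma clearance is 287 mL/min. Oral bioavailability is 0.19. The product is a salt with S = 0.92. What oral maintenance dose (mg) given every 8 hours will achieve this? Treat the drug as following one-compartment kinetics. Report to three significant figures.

CL = 287 mL/min = 287 × 0.06 = 17.22 L/h
At steady state, dose per interval replaces the amount cleared in that interval: F·S·D/τ = CL·Css.
D = CL × Css × τ / F / S = 17.22 × 7.6 × 8 / 0.19 / 0.92 = 5990 mg

5990 mg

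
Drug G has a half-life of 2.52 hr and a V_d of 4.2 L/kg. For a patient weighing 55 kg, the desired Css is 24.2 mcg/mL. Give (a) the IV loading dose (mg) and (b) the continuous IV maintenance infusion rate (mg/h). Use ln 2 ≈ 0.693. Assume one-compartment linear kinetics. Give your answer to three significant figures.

Vd(total) = 55 kg × 4.2 L/kg = 231.0 L
LD = Vd × C = 231.0 × 24.2 = 5590 mg
CL = 0.693 × Vd / t½ = 0.693 × 231.0 / 2.52 = 63.53 L/h
Infusion rate = CL × Css = 63.53 × 24.2 = 1537 mg/h

(a) 5590 mg; (b) 1540 mg/h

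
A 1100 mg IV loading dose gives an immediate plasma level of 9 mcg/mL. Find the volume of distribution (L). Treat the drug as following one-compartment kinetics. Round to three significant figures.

122 L

Immediately after an IV bolus, C₀ = Dose / Vd, so Vd = Dose / C₀.
Vd = 1100 / 9 = 122.2 L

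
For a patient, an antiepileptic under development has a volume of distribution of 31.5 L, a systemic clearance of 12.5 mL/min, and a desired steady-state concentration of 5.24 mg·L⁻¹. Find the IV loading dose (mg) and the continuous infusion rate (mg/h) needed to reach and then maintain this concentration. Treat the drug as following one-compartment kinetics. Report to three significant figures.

(a) 165 mg; (b) 3.93 mg/h

Loading dose = Vd × C = 31.50 × 5.24 = 165.1 mg
CL = 12.5 mL/min = 12.5 × 0.06 = 0.7500 L/h
Maintenance infusion rate = CL × Css = 0.7500 × 5.24 = 3.930 mg/h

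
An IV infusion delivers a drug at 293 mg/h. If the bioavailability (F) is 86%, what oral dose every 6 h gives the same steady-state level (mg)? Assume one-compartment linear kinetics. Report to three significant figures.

To maintain the same Css, the systemic dosing rate must be unchanged: F·D/τ = infusion rate.
D = rate × τ / F = 293 × 6 / 0.86 = 2044 mg

2040 mg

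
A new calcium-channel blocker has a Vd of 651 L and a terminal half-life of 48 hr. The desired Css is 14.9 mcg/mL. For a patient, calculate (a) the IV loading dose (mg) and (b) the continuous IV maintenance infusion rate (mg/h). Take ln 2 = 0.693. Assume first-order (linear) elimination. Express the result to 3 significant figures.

(a) 9700 mg; (b) 140 mg/h

LD = Vd × C = 651.0 × 14.9 = 9700 mg
CL = 0.693 × Vd / t½ = 0.693 × 651.0 / 48 = 9.399 L/h
Infusion rate = CL × Css = 9.399 × 14.9 = 140.0 mg/h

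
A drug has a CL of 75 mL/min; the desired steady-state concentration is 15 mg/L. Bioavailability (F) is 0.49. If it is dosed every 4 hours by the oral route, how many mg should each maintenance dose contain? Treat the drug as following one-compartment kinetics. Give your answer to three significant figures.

CL = 75 mL/min = 75 × 0.06 = 4.500 L/h
D = CL × Css × τ / F = 4.500 × 15 × 4 / 0.49 = 551.0 mg

551 mg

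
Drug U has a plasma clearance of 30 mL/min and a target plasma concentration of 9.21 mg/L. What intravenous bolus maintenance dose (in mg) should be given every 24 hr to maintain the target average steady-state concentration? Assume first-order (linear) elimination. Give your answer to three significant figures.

CL = 30 mL/min = 30 × 0.06 = 1.800 L/h
At steady state, dose per interval replaces the amount cleared in that interval: D/τ = CL·Css.
D = CL × Css × τ = 1.800 × 9.21 × 24 = 397.9 mg

398 mg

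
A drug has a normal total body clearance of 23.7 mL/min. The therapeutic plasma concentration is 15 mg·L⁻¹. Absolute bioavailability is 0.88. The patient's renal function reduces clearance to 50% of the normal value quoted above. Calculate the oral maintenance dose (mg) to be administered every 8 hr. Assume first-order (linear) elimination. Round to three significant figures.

97.0 mg

Convert clearance: 23.7 mL/min × 60 min/h ÷ 1000 mL/L = 1.422 L/h
Patient clearance = 0.5 × 1.422 = 0.7110 L/h
At steady state, dose per interval replaces the amount cleared in that interval: F·D/τ = CL·Css.
D = CL × Css × τ / F = 0.7110 × 15 × 8 / 0.88 = 96.95 mg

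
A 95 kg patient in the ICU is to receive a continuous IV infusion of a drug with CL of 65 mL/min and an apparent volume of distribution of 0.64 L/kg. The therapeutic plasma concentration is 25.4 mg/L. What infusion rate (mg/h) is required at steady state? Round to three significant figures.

99.1 mg/h

CL = 65 mL/min × 60/1000 = 3.900 L/h
Rate = CL × Css = 3.900 × 25.4 = 99.06 mg/h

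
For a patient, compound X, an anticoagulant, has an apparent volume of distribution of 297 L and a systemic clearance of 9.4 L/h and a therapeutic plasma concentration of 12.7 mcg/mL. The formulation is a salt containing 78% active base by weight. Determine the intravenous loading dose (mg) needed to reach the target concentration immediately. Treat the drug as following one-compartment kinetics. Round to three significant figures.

LD = Vd × C / S = 297.0 × 12.70 / 0.78 = 4836 mg

4840 mg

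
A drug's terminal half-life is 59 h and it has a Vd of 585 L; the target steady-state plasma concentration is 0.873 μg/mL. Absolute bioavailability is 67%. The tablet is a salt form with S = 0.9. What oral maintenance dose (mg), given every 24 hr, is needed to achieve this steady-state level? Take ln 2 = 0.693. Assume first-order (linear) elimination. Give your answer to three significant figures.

CL = 0.693 × Vd / t½ = 0.693 × 585.0 / 59 = 6.871 L/h
D = CL × Css × τ / F / S = 6.871 × 0.873 × 24 / 0.67 / 0.9 = 238.7 mg

239 mg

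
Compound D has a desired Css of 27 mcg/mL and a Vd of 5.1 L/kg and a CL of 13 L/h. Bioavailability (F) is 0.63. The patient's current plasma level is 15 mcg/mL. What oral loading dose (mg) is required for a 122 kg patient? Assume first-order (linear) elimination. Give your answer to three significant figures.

11900 mg

Total Vd = 5.1 × 122 = 622.2 L
The loading dose fills Vd to the target concentration; clearance is irrelevant here.
Concentration deficit ΔC = 27 − 15 = 12.00 mg/L
LD = Vd × ΔC / F = 622.2 × 12.00 / 0.63 = 11850 mg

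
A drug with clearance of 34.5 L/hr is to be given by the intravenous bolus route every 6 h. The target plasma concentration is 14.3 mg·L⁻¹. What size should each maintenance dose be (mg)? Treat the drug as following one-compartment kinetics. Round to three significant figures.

2960 mg

At steady state, dose per interval replaces the amount cleared in that interval: D/τ = CL·Css.
D = CL × Css × τ = 34.50 × 14.3 × 6 = 2960 mg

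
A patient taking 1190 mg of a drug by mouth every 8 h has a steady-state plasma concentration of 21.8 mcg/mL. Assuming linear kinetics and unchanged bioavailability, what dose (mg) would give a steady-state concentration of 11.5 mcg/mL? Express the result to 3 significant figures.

With linear kinetics, Css is proportional to dose rate (D/τ) at fixed clearance.
D₂ = D₁ × (Css,target / Css,current) = 1190 × 11.5/21.8 = 627.8 mg

628 mg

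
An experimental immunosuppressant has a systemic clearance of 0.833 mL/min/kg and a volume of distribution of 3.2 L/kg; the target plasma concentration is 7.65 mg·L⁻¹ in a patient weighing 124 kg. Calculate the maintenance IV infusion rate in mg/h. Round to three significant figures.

47.4 mg/h

CL = 0.833 mL/min/kg × 124 kg = 103.3 mL/min = 103.3 × 60/1000 = 6.198 L/h
Infusion rate = CL · Css = 6.198 L/h × 7.65 mg/L = 47.41 mg/h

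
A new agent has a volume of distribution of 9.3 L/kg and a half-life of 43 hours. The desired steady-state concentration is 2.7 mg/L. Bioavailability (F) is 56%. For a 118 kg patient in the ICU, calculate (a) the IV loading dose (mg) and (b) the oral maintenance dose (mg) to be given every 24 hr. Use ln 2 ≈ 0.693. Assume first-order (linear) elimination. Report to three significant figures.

(a) 2960 mg; (b) 2050 mg

Vd(total) = 118 kg × 9.3 L/kg = 1097 L
LD = Vd × C = 1097 × 2.7 = 2962 mg
CL = 0.693 × Vd / t½ = 0.693 × 1097 / 43 = 17.68 L/h
D = CL × Css × τ / F = 17.68 × 2.7 × 24 / 0.56 = 2046 mg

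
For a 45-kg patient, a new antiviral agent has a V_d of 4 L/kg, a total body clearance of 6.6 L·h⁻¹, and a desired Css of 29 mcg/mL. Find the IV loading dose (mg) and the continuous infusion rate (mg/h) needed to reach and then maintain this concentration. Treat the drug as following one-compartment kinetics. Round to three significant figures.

Total Vd = 4 × 45 = 180.0 L
LD = Vd · C_target = 180.0 × 29 = 5220 mg
Maintenance infusion rate = CL × Css = 6.600 × 29 = 191.4 mg/h

(a) 5220 mg; (b) 191 mg/h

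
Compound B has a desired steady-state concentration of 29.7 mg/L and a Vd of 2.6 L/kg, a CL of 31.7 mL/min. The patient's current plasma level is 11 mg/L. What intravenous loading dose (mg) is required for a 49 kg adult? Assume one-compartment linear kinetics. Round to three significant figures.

2380 mg

Total Vd = 2.6 × 49 = 127.4 L
Concentration deficit ΔC = 29.7 − 11 = 18.70 mg/L
LD = Vd × ΔC = 127.4 × 18.70 = 2382 mg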